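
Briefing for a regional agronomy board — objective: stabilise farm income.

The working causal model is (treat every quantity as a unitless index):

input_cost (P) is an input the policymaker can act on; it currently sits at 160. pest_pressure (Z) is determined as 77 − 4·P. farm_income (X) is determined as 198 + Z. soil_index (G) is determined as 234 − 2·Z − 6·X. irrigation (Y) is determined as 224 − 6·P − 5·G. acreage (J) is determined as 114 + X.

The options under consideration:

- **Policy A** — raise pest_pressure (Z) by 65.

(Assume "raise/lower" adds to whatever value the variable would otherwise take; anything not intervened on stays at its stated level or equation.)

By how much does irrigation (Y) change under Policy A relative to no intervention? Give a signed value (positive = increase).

2600

Baseline:
  P = 160
  Z = 77 − 4·160 = -563
  X = 198 + (-563) = -365
  G = 234 − 2·(-563) − 6·(-365) = 3550
  Y = 224 − 6·160 − 5·3550 = -18486
Policy A (Z + 65):
  P = 160
  Z = 77 − 4·160 (+65 from intervention) = -498
  X = 198 + (-498) = -300
  G = 234 − 2·(-498) − 6·(-300) = 3030
  Y = 224 − 6·160 − 5·3030 = -15886
Change in Y: -15886 − (-18486) = 2600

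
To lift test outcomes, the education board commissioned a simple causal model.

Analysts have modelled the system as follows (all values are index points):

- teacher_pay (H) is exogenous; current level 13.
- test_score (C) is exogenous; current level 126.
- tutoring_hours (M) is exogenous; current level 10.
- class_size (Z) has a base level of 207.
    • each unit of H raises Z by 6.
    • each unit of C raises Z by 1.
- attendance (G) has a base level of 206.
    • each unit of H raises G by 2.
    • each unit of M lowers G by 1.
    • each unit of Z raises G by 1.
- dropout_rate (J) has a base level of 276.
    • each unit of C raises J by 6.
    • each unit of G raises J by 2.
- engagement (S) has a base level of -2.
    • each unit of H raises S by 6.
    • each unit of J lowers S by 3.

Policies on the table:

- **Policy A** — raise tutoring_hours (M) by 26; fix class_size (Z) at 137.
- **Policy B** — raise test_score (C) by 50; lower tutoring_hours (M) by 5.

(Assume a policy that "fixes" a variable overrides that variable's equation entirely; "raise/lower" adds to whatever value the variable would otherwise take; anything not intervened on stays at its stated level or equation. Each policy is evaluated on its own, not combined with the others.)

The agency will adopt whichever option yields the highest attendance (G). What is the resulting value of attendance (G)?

Policy A (M + 26, Z := 137):
  H = 13
  C = 126
  M = 10 + 26 = 36
  Z = 137
  G = 206 + 2·13 − 36 + 137 = 333
Policy B (C + 50, M − 5):
  H = 13
  C = 126 + 50 = 176
  M = 10 − 5 = 5
  Z = 207 + 6·13 + 176 = 461
  G = 206 + 2·13 − 5 + 461 = 688
Comparing — Policy A: G=333, Policy B: G=688. Highest is 688 (Policy B).

688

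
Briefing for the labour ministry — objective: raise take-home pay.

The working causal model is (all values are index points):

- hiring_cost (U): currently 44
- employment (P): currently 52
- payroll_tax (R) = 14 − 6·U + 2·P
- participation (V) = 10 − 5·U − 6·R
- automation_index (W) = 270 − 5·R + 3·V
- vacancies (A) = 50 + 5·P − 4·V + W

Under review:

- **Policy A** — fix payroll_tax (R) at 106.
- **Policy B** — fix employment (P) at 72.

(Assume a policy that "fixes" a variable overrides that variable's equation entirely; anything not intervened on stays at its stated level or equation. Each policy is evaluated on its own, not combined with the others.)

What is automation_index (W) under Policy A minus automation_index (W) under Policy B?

-4876

Policy A (R := 106):
  U = 44
  P = 52
  R = 106
  V = 10 − 5·44 − 6·106 = -846
  W = 270 − 5·106 + 3·(-846) = -2798
Policy B (P := 72):
  U = 44
  P = 72
  R = 14 − 6·44 + 2·72 = -106
  V = 10 − 5·44 − 6·(-106) = 426
  W = 270 − 5·(-106) + 3·426 = 2078
W: -2798 − 2078 = -4876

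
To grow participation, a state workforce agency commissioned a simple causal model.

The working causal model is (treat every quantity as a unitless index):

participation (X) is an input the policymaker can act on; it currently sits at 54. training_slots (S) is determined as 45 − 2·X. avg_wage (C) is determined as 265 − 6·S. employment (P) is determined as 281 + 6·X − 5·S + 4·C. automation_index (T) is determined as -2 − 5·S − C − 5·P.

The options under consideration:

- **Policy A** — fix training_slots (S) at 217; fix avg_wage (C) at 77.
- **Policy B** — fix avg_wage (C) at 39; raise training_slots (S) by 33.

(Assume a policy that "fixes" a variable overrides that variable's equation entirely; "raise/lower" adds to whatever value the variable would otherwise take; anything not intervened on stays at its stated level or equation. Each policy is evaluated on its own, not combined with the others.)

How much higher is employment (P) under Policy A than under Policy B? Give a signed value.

-1083

Policy A (S := 217, C := 77):
  X = 54
  S = 217
  C = 77
  P = 281 + 6·54 − 5·217 + 4·77 = -172
Policy B (C := 39, S + 33):
  X = 54
  S = 45 − 2·54 (+33 from intervention) = -30
  C = 39
  P = 281 + 6·54 − 5·(-30) + 4·39 = 911
P: -172 − 911 = -1083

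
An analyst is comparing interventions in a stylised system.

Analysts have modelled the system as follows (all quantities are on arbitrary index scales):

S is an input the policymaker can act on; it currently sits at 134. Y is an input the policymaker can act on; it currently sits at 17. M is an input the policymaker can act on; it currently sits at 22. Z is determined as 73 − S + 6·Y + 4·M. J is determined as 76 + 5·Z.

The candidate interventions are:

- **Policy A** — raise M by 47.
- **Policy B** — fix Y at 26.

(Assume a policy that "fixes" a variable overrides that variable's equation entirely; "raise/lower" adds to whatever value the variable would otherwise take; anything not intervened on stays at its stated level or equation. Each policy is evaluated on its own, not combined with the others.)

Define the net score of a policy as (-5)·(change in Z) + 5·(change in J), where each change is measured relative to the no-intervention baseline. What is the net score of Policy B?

Baseline:
  S = 134
  Y = 17
  M = 22
  Z = 73 − 134 + 6·17 + 4·22 = 129
  J = 76 + 5·129 = 721
Policy B (Y := 26):
  S = 134
  Y = 26
  M = 22
  Z = 73 − 134 + 6·26 + 4·22 = 183
  J = 76 + 5·183 = 991
ΔZ = 183 − 129 = 54; ΔJ = 991 − 721 = 270
Score = (-5)·54 + 5·270 = 1080

1080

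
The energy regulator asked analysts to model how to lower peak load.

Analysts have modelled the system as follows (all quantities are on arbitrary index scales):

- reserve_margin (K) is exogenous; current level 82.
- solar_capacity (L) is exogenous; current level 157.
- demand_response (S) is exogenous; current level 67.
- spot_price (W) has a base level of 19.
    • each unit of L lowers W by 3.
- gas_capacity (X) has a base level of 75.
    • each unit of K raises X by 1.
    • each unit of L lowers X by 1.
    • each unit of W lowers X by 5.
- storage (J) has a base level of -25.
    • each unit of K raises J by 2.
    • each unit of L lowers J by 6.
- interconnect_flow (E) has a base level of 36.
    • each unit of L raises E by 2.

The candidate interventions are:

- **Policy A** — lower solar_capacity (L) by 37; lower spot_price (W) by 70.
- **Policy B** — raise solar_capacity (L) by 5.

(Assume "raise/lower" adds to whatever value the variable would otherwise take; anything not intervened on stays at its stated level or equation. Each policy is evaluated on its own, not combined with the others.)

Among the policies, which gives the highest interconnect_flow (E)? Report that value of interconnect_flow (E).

Policy A (L − 37, W − 70):
  L = 157 − 37 = 120
  E = 36 + 2·120 = 276
Policy B (L + 5):
  L = 157 + 5 = 162
  E = 36 + 2·162 = 360
Comparing — Policy A: E=276, Policy B: E=360. Highest is 360 (Policy B).

360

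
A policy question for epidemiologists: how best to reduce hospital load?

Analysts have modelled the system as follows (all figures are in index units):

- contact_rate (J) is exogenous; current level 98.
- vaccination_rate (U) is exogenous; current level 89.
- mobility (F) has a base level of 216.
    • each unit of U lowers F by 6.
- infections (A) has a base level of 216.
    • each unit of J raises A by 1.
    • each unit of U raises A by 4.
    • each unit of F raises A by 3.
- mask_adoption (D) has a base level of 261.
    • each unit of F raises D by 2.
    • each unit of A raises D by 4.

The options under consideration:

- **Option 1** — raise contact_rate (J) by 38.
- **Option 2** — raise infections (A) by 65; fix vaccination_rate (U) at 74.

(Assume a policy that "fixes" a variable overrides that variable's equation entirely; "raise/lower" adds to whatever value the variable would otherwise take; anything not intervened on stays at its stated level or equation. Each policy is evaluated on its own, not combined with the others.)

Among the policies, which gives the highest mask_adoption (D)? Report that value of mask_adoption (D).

Option 1 (J + 38):
  J = 98 + 38 = 136
  U = 89
  F = 216 − 6·89 = -318
  A = 216 + 136 + 4·89 + 3·(-318) = -246
  D = 261 + 2·(-318) + 4·(-246) = -1359
Option 2 (A + 65, U := 74):
  J = 98
  U = 74
  F = 216 − 6·74 = -228
  A = 216 + 98 + 4·74 + 3·(-228) (+65 from intervention) = -9
  D = 261 + 2·(-228) + 4·(-9) = -231
Comparing — Option 1: D=-1359, Option 2: D=-231. Highest is -231 (Option 2).

-231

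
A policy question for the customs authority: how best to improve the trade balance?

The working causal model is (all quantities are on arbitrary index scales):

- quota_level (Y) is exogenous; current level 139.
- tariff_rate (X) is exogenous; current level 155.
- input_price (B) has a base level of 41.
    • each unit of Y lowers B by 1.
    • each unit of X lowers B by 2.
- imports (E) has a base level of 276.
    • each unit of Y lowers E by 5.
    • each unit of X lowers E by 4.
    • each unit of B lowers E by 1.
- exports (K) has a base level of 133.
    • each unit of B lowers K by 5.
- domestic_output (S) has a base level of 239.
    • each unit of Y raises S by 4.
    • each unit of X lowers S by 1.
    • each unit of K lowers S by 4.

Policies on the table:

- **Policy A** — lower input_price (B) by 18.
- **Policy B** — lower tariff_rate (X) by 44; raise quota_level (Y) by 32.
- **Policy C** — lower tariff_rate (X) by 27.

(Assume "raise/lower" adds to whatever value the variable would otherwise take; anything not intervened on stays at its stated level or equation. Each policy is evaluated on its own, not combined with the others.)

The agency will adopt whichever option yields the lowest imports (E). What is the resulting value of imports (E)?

-671

Policy A (B − 18):
  Y = 139
  X = 155
  B = 41 − 139 − 2·155 (−18 from intervention) = -426
  E = 276 − 5·139 − 4·155 − (-426) = -613
Policy B (X − 44, Y + 32):
  Y = 139 + 32 = 171
  X = 155 − 44 = 111
  B = 41 − 171 − 2·111 = -352
  E = 276 − 5·171 − 4·111 − (-352) = -671
Policy C (X − 27):
  Y = 139
  X = 155 − 27 = 128
  B = 41 − 139 − 2·128 = -354
  E = 276 − 5·139 − 4·128 − (-354) = -577
Comparing — Policy A: E=-613, Policy B: E=-671, Policy C: E=-577. Lowest is -671 (Policy B).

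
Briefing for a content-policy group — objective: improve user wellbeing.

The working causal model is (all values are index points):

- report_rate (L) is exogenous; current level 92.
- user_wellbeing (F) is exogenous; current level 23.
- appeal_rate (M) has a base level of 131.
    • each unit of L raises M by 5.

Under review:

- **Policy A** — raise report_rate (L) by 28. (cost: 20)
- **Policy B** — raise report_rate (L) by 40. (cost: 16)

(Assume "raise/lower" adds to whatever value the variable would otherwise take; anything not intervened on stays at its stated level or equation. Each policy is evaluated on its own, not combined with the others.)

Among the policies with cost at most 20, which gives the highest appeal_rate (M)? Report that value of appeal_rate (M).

791

Policy A (L + 28):
  L = 92 + 28 = 120
  M = 131 + 5·120 = 731
Policy B (L + 40):
  L = 92 + 40 = 132
  M = 131 + 5·132 = 791
Comparing — Policy A: M=731, Policy B: M=791. Highest is 791 (Policy B).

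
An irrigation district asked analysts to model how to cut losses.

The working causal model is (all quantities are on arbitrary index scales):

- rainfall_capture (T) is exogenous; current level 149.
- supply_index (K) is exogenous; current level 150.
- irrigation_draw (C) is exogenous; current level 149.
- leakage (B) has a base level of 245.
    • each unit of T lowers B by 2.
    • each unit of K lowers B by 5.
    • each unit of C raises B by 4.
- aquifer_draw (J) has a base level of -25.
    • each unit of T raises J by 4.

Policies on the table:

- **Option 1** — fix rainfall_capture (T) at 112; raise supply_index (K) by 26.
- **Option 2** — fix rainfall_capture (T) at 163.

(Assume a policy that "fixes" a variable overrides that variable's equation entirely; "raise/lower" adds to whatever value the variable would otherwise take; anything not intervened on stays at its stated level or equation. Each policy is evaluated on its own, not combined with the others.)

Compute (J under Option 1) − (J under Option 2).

Option 1 (T := 112, K + 26):
  T = 112
  J = -25 + 4·112 = 423
Option 2 (T := 163):
  T = 163
  J = -25 + 4·163 = 627
J: 423 − 627 = -204

-204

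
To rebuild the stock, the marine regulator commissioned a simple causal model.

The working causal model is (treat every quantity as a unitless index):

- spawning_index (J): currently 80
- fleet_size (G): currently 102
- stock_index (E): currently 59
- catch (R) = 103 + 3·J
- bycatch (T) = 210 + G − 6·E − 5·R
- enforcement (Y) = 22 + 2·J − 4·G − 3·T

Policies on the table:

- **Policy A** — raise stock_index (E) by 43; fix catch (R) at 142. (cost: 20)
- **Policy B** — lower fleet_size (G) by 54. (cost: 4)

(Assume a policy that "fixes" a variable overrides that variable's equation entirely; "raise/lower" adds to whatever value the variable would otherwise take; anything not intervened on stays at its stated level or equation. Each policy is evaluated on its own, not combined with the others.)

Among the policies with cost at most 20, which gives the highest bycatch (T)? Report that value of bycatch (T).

-1010

Policy A (E + 43, R := 142):
  J = 80
  G = 102
  E = 59 + 43 = 102
  R = 142
  T = 210 + 102 − 6·102 − 5·142 = -1010
Policy B (G − 54):
  J = 80
  G = 102 − 54 = 48
  E = 59
  R = 103 + 3·80 = 343
  T = 210 + 48 − 6·59 − 5·343 = -1811
Comparing — Policy A: T=-1010, Policy B: T=-1811. Highest is -1010 (Policy A).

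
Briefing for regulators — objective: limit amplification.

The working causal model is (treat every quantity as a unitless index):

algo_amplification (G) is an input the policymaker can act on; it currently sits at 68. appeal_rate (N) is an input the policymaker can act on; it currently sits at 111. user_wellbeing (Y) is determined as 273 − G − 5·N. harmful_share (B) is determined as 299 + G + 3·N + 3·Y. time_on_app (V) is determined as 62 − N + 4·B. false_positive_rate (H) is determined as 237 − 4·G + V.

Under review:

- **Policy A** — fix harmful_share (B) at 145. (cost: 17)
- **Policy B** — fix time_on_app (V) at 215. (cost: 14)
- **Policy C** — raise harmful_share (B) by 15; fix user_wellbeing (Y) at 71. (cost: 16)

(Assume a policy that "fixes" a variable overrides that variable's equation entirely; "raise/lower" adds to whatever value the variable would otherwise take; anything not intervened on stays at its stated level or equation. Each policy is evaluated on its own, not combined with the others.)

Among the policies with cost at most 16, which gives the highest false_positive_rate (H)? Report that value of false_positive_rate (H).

Policy B (V := 215):
  G = 68
  N = 111
  Y = 273 − 68 − 5·111 = -350
  B = 299 + 68 + 3·111 + 3·(-350) = -350
  V = 215
  H = 237 − 4·68 + 215 = 180
Policy C (B + 15, Y := 71):
  G = 68
  N = 111
  Y = 71
  B = 299 + 68 + 3·111 + 3·71 (+15 from intervention) = 928
  V = 62 − 111 + 4·928 = 3663
  H = 237 − 4·68 + 3663 = 3628
Comparing — Policy B: H=180, Policy C: H=3628. Highest is 3628 (Policy C).

3628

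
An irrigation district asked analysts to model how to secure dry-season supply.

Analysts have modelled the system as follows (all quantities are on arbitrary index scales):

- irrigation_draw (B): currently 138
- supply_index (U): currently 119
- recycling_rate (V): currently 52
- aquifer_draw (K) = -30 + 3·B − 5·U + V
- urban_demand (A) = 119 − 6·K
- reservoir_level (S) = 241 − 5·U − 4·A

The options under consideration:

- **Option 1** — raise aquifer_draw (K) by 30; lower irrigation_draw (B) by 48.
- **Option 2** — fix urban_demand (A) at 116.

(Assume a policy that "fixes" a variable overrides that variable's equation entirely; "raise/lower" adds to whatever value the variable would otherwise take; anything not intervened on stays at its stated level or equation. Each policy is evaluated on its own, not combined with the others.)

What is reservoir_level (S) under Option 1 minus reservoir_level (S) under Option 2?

Option 1 (K + 30, B − 48):
  B = 138 − 48 = 90
  U = 119
  V = 52
  K = -30 + 3·90 − 5·119 + 52 (+30 from intervention) = -273
  A = 119 − 6·(-273) = 1757
  S = 241 − 5·119 − 4·1757 = -7382
Option 2 (A := 116):
  B = 138
  U = 119
  V = 52
  K = -30 + 3·138 − 5·119 + 52 = -159
  A = 116
  S = 241 − 5·119 − 4·116 = -818
S: -7382 − (-818) = -6564

-6564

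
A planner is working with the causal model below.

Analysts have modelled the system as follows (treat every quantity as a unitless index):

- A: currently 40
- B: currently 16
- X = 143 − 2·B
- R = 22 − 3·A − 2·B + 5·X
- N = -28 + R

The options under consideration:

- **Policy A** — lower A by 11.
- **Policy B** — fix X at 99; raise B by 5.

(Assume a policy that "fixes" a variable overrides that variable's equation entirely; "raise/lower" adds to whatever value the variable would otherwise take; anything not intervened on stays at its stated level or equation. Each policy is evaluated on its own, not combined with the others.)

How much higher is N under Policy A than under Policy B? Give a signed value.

Policy A (A − 11):
  A = 40 − 11 = 29
  B = 16
  X = 143 − 2·16 = 111
  R = 22 − 3·29 − 2·16 + 5·111 = 458
  N = -28 + 458 = 430
Policy B (X := 99, B + 5):
  A = 40
  B = 16 + 5 = 21
  X = 99
  R = 22 − 3·40 − 2·21 + 5·99 = 355
  N = -28 + 355 = 327
N: 430 − 327 = 103

103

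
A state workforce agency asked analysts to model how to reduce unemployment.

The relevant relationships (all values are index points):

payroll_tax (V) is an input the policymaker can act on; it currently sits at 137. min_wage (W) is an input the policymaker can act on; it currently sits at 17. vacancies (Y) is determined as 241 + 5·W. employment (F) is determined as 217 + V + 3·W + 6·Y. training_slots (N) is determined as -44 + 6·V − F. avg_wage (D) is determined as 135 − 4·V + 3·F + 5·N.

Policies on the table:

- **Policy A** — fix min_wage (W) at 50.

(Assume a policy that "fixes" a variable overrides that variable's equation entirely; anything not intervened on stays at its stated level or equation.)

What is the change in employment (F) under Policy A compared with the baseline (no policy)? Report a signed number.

Baseline:
  V = 137
  W = 17
  Y = 241 + 5·17 = 326
  F = 217 + 137 + 3·17 + 6·326 = 2361
Policy A (W := 50):
  V = 137
  W = 50
  Y = 241 + 5·50 = 491
  F = 217 + 137 + 3·50 + 6·491 = 3450
Change in F: 3450 − 2361 = 1089

1089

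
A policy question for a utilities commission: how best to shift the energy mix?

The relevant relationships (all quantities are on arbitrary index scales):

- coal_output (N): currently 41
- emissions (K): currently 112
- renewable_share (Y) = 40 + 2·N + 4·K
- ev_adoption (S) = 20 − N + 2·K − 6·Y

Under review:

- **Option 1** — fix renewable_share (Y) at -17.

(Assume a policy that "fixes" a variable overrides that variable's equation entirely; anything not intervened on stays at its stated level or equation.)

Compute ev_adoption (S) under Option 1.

Option 1 (Y := -17):
  N = 41
  K = 112
  Y = -17
  S = 20 − 41 + 2·112 − 6·(-17) = 305

305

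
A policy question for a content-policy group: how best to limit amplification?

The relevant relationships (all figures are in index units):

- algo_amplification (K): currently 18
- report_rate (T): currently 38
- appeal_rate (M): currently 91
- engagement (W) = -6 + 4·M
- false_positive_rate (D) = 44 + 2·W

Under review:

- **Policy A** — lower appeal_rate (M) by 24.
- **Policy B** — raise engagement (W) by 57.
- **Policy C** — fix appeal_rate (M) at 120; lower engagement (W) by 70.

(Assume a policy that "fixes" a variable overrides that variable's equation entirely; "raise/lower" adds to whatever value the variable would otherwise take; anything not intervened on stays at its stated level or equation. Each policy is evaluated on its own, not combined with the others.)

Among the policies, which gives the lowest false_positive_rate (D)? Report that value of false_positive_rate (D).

Policy A (M − 24):
  M = 91 − 24 = 67
  W = -6 + 4·67 = 262
  D = 44 + 2·262 = 568
Policy B (W + 57):
  M = 91
  W = -6 + 4·91 (+57 from intervention) = 415
  D = 44 + 2·415 = 874
Policy C (M := 120, W − 70):
  M = 120
  W = -6 + 4·120 (−70 from intervention) = 404
  D = 44 + 2·404 = 852
Comparing — Policy A: D=568, Policy B: D=874, Policy C: D=852. Lowest is 568 (Policy A).

568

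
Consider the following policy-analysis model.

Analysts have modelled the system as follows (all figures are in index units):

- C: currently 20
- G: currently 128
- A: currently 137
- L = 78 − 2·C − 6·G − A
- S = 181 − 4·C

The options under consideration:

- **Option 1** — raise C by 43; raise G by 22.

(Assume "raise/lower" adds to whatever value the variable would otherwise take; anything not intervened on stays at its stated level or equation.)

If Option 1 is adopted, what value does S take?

-71

Option 1 (C + 43, G + 22):
  C = 20 + 43 = 63
  S = 181 − 4·63 = -71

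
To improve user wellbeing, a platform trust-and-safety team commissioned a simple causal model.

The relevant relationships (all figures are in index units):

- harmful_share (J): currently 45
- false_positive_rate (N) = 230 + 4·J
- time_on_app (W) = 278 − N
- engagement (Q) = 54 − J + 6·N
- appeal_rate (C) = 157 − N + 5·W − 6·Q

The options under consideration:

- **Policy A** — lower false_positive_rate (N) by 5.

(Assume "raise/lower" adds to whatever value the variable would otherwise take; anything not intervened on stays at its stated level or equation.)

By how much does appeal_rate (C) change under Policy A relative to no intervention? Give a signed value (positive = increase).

210

Baseline:
  J = 45
  N = 230 + 4·45 = 410
  W = 278 − 410 = -132
  Q = 54 − 45 + 6·410 = 2469
  C = 157 − 410 + 5·(-132) − 6·2469 = -15727
Policy A (N − 5):
  J = 45
  N = 230 + 4·45 (−5 from intervention) = 405
  W = 278 − 405 = -127
  Q = 54 − 45 + 6·405 = 2439
  C = 157 − 405 + 5·(-127) − 6·2439 = -15517
Change in C: -15517 − (-15727) = 210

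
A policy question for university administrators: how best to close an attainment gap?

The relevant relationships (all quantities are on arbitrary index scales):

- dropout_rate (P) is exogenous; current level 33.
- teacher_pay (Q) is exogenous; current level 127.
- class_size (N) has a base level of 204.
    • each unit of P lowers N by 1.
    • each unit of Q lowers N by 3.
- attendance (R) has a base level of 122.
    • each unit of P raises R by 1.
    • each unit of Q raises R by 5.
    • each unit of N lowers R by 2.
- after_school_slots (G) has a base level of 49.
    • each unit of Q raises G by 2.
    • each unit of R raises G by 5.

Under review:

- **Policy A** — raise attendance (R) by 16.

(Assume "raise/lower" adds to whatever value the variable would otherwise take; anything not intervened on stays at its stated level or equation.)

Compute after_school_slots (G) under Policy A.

6433

Policy A (R + 16):
  P = 33
  Q = 127
  N = 204 − 33 − 3·127 = -210
  R = 122 + 33 + 5·127 − 2·(-210) (+16 from intervention) = 1226
  G = 49 + 2·127 + 5·1226 = 6433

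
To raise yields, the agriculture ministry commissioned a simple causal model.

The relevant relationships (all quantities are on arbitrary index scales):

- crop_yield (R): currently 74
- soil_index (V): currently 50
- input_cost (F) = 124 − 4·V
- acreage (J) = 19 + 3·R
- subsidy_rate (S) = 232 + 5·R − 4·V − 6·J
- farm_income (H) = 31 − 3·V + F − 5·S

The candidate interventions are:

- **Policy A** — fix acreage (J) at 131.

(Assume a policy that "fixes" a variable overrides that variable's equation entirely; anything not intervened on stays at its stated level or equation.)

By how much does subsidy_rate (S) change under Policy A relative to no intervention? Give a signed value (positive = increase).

660

Baseline:
  R = 74
  V = 50
  J = 19 + 3·74 = 241
  S = 232 + 5·74 − 4·50 − 6·241 = -1044
Policy A (J := 131):
  R = 74
  V = 50
  J = 131
  S = 232 + 5·74 − 4·50 − 6·131 = -384
Change in S: -384 − (-1044) = 660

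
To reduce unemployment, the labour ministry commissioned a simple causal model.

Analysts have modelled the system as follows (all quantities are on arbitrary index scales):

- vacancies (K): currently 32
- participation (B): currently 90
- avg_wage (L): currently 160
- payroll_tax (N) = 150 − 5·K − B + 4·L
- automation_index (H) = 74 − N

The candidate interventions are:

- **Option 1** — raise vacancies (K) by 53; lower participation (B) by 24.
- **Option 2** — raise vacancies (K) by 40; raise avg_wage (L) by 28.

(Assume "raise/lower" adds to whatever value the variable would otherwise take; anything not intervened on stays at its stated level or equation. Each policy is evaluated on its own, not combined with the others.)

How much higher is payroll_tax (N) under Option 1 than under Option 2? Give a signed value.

-153

Option 1 (K + 53, B − 24):
  K = 32 + 53 = 85
  B = 90 − 24 = 66
  L = 160
  N = 150 − 5·85 − 66 + 4·160 = 299
Option 2 (K + 40, L + 28):
  K = 32 + 40 = 72
  B = 90
  L = 160 + 28 = 188
  N = 150 − 5·72 − 90 + 4·188 = 452
N: 299 − 452 = -153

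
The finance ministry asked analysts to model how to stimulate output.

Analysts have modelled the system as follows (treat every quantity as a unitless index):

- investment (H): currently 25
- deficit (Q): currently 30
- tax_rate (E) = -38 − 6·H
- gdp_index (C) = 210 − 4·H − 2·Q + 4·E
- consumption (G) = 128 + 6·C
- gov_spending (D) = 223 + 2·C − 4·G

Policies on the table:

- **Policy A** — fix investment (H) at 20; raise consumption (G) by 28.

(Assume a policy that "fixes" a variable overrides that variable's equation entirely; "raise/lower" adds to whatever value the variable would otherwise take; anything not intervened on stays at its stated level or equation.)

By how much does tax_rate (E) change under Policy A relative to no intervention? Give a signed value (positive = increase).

30

Baseline:
  H = 25
  E = -38 − 6·25 = -188
Policy A (H := 20, G + 28):
  H = 20
  E = -38 − 6·20 = -158
Change in E: -158 − (-188) = 30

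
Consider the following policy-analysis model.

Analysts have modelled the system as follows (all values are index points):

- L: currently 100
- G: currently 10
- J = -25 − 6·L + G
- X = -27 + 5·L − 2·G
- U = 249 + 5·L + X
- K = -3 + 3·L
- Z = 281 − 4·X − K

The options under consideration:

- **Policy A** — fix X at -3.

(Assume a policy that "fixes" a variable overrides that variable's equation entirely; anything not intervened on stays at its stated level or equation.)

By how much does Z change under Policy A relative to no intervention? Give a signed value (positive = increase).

Baseline:
  L = 100
  G = 10
  X = -27 + 5·100 − 2·10 = 453
  K = -3 + 3·100 = 297
  Z = 281 − 4·453 − 297 = -1828
Policy A (X := -3):
  L = 100
  G = 10
  X = -3
  K = -3 + 3·100 = 297
  Z = 281 − 4·(-3) − 297 = -4
Change in Z: -4 − (-1828) = 1824

1824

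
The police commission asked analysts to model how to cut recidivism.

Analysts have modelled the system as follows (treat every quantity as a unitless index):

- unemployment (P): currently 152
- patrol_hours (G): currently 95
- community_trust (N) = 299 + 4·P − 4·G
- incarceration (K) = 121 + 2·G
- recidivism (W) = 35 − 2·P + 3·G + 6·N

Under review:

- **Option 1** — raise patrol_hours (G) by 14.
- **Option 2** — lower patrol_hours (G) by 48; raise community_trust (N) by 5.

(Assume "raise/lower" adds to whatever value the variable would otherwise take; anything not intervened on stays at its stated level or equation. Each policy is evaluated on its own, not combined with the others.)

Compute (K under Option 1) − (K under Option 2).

124

Option 1 (G + 14):
  G = 95 + 14 = 109
  K = 121 + 2·109 = 339
Option 2 (G − 48, N + 5):
  G = 95 − 48 = 47
  K = 121 + 2·47 = 215
K: 339 − 215 = 124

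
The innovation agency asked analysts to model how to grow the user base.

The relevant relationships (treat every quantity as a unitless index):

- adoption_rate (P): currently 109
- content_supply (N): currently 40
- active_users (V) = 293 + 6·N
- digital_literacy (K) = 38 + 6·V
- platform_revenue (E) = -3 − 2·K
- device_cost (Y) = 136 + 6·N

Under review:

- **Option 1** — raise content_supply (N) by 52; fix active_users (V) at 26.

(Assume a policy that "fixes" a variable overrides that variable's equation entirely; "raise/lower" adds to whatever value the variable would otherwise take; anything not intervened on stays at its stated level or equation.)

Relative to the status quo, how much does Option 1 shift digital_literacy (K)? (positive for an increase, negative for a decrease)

-3042

Baseline:
  N = 40
  V = 293 + 6·40 = 533
  K = 38 + 6·533 = 3236
Option 1 (N + 52, V := 26):
  N = 40 + 52 = 92
  V = 26
  K = 38 + 6·26 = 194
Change in K: 194 − 3236 = -3042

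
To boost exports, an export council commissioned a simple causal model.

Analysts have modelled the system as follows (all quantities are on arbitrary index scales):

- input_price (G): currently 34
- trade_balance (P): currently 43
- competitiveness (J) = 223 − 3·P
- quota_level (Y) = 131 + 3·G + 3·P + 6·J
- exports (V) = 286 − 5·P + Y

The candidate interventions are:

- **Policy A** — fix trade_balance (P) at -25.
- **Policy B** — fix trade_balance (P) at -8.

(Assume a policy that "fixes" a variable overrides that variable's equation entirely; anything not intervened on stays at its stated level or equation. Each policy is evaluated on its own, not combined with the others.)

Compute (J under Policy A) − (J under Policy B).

Policy A (P := -25):
  P = -25
  J = 223 − 3·(-25) = 298
Policy B (P := -8):
  P = -8
  J = 223 − 3·(-8) = 247
J: 298 − 247 = 51

51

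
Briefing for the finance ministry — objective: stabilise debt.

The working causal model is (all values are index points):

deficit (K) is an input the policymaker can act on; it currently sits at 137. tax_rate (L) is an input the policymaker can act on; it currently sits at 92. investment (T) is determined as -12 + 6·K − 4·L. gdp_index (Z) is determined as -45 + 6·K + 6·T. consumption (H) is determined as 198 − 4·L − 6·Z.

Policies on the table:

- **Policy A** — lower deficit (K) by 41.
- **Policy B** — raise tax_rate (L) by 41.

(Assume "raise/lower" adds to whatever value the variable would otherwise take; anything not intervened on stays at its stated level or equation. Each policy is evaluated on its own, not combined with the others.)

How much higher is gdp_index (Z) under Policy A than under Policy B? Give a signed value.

Policy A (K − 41):
  K = 137 − 41 = 96
  L = 92
  T = -12 + 6·96 − 4·92 = 196
  Z = -45 + 6·96 + 6·196 = 1707
Policy B (L + 41):
  K = 137
  L = 92 + 41 = 133
  T = -12 + 6·137 − 4·133 = 278
  Z = -45 + 6·137 + 6·278 = 2445
Z: 1707 − 2445 = -738

-738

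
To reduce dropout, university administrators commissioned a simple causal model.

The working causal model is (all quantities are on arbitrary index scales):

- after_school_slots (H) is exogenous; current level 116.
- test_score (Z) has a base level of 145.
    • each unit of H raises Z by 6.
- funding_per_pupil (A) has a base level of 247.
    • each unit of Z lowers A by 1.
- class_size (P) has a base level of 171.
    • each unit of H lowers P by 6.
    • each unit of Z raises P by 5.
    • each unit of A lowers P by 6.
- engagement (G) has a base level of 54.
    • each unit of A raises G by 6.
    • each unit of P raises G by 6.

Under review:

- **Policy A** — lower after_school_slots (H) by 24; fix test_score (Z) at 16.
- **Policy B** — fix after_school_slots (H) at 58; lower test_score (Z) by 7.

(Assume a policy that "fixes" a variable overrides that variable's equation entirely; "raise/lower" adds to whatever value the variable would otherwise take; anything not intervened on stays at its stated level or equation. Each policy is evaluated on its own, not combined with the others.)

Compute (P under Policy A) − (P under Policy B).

-5374

Policy A (H − 24, Z := 16):
  H = 116 − 24 = 92
  Z = 16
  A = 247 − 16 = 231
  P = 171 − 6·92 + 5·16 − 6·231 = -1687
Policy B (H := 58, Z − 7):
  H = 58
  Z = 145 + 6·58 (−7 from intervention) = 486
  A = 247 − 486 = -239
  P = 171 − 6·58 + 5·486 − 6·(-239) = 3687
P: -1687 − 3687 = -5374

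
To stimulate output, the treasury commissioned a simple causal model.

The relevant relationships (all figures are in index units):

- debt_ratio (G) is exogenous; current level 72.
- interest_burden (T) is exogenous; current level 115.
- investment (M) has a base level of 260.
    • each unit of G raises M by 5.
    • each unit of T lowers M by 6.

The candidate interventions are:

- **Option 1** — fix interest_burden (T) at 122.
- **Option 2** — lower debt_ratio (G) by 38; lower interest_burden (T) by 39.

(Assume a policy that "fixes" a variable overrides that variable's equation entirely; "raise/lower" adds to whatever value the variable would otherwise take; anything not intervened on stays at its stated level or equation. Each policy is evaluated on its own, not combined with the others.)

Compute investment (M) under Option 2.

-26

Option 2 (G − 38, T − 39):
  G = 72 − 38 = 34
  T = 115 − 39 = 76
  M = 260 + 5·34 − 6·76 = -26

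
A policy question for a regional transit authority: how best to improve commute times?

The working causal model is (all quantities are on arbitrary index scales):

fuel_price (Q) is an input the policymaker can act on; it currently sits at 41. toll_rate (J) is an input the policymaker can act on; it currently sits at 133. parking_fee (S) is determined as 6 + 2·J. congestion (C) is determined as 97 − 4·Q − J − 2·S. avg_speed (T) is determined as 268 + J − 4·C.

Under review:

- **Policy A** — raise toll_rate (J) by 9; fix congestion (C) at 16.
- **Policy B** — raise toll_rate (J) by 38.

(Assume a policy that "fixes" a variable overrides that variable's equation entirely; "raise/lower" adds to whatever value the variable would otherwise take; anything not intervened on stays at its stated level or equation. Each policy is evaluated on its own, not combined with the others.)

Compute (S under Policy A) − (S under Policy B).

-58

Policy A (J + 9, C := 16):
  J = 133 + 9 = 142
  S = 6 + 2·142 = 290
Policy B (J + 38):
  J = 133 + 38 = 171
  S = 6 + 2·171 = 348
S: 290 − 348 = -58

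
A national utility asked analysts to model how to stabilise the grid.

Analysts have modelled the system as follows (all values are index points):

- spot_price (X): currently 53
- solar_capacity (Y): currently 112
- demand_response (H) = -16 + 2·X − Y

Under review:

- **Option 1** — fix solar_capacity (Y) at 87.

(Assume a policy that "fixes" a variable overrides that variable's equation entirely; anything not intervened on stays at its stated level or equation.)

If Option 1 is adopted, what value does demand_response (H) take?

3

Option 1 (Y := 87):
  X = 53
  Y = 87
  H = -16 + 2·53 − 87 = 3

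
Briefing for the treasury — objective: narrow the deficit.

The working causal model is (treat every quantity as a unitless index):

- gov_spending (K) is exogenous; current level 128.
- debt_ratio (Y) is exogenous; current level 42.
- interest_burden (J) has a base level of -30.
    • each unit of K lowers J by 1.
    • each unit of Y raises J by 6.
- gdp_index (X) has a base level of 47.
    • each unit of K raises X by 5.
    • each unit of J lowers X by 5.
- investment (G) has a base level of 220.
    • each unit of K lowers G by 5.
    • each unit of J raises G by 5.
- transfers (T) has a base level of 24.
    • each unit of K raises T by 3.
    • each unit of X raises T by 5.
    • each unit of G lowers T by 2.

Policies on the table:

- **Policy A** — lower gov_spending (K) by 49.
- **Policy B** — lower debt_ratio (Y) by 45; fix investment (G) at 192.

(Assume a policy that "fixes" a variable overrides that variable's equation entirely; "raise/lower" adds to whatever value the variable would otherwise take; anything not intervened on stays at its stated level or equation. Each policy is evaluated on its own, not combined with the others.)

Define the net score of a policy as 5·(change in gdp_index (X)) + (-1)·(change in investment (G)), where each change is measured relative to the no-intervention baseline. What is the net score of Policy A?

-2940

Baseline:
  K = 128
  Y = 42
  J = -30 − 128 + 6·42 = 94
  X = 47 + 5·128 − 5·94 = 217
  G = 220 − 5·128 + 5·94 = 50
Policy A (K − 49):
  K = 128 − 49 = 79
  Y = 42
  J = -30 − 79 + 6·42 = 143
  X = 47 + 5·79 − 5·143 = -273
  G = 220 − 5·79 + 5·143 = 540
ΔX = -273 − 217 = -490; ΔG = 540 − 50 = 490
Score = 5·(-490) + (-1)·490 = -2940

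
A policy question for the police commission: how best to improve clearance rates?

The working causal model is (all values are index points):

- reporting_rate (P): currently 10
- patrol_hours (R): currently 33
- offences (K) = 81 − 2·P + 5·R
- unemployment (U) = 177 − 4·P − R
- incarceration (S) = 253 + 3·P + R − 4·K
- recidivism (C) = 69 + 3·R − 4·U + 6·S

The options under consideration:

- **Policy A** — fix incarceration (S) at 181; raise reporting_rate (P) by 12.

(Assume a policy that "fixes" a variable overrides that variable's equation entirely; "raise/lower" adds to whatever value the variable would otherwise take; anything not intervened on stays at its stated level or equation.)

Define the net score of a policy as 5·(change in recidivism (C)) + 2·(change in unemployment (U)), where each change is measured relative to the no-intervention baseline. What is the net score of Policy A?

23934

Baseline:
  P = 10
  R = 33
  K = 81 − 2·10 + 5·33 = 226
  U = 177 − 4·10 − 33 = 104
  S = 253 + 3·10 + 33 − 4·226 = -588
  C = 69 + 3·33 − 4·104 + 6·(-588) = -3776
Policy A (S := 181, P + 12):
  P = 10 + 12 = 22
  R = 33
  K = 81 − 2·22 + 5·33 = 202
  U = 177 − 4·22 − 33 = 56
  S = 181
  C = 69 + 3·33 − 4·56 + 6·181 = 1030
ΔC = 1030 − (-3776) = 4806; ΔU = 56 − 104 = -48
Score = 5·4806 + 2·(-48) = 23934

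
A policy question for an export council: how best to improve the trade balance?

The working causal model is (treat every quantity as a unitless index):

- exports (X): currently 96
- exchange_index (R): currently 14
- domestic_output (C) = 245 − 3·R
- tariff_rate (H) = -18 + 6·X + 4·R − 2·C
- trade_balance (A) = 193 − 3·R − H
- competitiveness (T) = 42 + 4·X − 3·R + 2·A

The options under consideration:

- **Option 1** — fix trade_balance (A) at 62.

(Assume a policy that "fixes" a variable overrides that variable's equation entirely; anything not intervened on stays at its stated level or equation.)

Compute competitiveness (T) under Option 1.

508

Option 1 (A := 62):
  X = 96
  R = 14
  C = 245 − 3·14 = 203
  H = -18 + 6·96 + 4·14 − 2·203 = 208
  A = 62
  T = 42 + 4·96 − 3·14 + 2·62 = 508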